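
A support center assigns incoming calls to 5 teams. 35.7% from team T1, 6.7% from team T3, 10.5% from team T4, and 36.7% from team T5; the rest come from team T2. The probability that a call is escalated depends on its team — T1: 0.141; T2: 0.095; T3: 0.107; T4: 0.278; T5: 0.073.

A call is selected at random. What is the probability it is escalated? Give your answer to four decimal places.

P(T2) = 1 − (0.357 + 0.067 + 0.105 + 0.367) = 0.104.
Using total probability over the partition,
P(E) = P(E|T1)·P(T1) + P(E|T2)·P(T2) + P(E|T3)·P(T3) + P(E|T4)·P(T4) + P(E|T5)·P(T5)
      = 0.141·0.357 + 0.095·0.104 + 0.107·0.067 + 0.278·0.105 + 0.073·0.367
      = 0.050337 + 0.00988 + 0.007169 + 0.02919 + 0.026791 = 0.123367

P(E) ≈ 0.1234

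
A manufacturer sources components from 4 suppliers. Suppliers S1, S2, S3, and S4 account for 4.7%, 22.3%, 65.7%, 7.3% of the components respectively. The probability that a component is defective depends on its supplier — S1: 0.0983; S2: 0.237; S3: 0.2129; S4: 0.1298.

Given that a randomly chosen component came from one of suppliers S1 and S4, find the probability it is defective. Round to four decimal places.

P(D|S) ≈ 0.1175

Let S = {S1, S4}.
P(S) = 0.047 + 0.073 = 0.12.
P(D ∩ S) = 0.0983·0.047 + 0.1298·0.073 = 0.0046201 + 0.0094754 = 0.0140955.
P(D | S) = 0.0140955 / 0.12 = 0.117463…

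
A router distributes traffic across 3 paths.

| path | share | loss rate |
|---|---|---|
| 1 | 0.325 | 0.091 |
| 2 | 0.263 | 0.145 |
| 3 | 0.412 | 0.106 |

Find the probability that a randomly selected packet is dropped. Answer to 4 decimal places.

P(L) = P(L|1)·P(1) + P(L|2)·P(2) + P(L|3)·P(3)
      = 0.091·0.325 + 0.145·0.263 + 0.106·0.412
      = 0.029575 + 0.038135 + 0.043672 = 0.111382

P(L) ≈ 0.1114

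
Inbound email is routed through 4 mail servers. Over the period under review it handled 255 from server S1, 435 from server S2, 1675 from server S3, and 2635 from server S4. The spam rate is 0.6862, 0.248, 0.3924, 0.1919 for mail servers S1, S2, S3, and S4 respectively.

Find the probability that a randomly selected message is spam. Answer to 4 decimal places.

0.2892

Total: 255 + 435 + 1675 + 2635 = 5000.
P(S1) = 255/5000 = 0.051. P(S2) = 435/5000 = 0.087. P(S3) = 1675/5000 = 0.335. P(S4) = 2635/5000 = 0.527.
P(S) = P(S|S1)·P(S1) + P(S|S2)·P(S2) + P(S|S3)·P(S3) + P(S|S4)·P(S4)
      = 0.6862·0.051 + 0.248·0.087 + 0.3924·0.335 + 0.1919·0.527
      = 0.0349962 + 0.021576 + 0.131454 + 0.1011313 = 0.2891575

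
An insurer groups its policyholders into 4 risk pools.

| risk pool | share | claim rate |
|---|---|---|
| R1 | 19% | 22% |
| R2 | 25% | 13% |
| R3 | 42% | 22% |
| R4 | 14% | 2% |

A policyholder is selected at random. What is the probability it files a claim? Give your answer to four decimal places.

P(C) = P(C|R1)·P(R1) + P(C|R2)·P(R2) + P(C|R3)·P(R3) + P(C|R4)·P(R4)
      = 0.22·0.19 + 0.13·0.25 + 0.22·0.42 + 0.02·0.14
      = 0.0418 + 0.0325 + 0.0924 + 0.0028 = 0.1695

0.1695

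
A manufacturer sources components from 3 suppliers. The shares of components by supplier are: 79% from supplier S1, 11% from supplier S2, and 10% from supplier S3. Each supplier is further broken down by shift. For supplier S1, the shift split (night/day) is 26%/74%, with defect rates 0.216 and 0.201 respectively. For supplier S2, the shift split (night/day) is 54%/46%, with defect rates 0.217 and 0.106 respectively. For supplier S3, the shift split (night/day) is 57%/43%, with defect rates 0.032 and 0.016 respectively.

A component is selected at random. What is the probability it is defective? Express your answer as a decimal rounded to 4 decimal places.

0.1826

P(D|S1) = 0.26·0.216 + 0.74·0.201 = 0.05616 + 0.14874 = 0.2049
P(D|S2) = 0.54·0.217 + 0.46·0.106 = 0.11718 + 0.04876 = 0.16594
P(D|S3) = 0.57·0.032 + 0.43·0.016 = 0.01824 + 0.00688 = 0.02512
Then overall,
P(D) = 0.79·0.2049 + 0.11·0.16594 + 0.1·0.02512
      = 0.161871 + 0.0182534 + 0.002512 = 0.1826364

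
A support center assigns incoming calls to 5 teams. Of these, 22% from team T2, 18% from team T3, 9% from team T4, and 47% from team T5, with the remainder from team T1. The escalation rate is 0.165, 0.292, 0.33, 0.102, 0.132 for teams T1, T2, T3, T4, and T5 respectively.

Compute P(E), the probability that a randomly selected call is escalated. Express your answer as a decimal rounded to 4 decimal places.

P(E) ≈ 0.2015

P(T1) = 1 − (0.22 + 0.18 + 0.09 + 0.47) = 0.04.
By the law of total probability,
P(E) = P(E|T1)·P(T1) + P(E|T2)·P(T2) + P(E|T3)·P(T3) + P(E|T4)·P(T4) + P(E|T5)·P(T5)
      = 0.165·0.04 + 0.292·0.22 + 0.33·0.18 + 0.102·0.09 + 0.132·0.47
      = 0.0066 + 0.06424 + 0.0594 + 0.00918 + 0.06204 = 0.20146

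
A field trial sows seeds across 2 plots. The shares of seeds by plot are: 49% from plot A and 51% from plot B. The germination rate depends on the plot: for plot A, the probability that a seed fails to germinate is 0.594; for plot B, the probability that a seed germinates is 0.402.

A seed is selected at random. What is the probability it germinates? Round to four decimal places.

P(G) ≈ 0.4040

P(G|A) = 1 − 0.594 = 0.406.
Summing over the partition,
P(G) = P(G|A)·P(A) + P(G|B)·P(B)
      = 0.406·0.49 + 0.402·0.51
      = 0.19894 + 0.20502 = 0.40396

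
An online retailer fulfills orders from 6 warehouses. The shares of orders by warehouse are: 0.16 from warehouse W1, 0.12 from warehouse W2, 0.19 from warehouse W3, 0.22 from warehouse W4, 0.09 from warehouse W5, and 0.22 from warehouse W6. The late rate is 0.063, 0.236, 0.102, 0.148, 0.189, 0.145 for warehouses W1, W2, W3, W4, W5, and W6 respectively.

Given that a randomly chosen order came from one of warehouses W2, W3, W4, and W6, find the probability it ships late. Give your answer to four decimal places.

Let S = {W2, W3, W4, W6}.
P(S) = 0.12 + 0.19 + 0.22 + 0.22 = 0.75.
P(L ∩ S) = 0.236·0.12 + 0.102·0.19 + 0.148·0.22 + 0.145·0.22 = 0.02832 + 0.01938 + 0.03256 + 0.0319 = 0.11216.
P(L | S) = 0.11216 / 0.75 = 0.149547…

P(L|S) ≈ 0.1495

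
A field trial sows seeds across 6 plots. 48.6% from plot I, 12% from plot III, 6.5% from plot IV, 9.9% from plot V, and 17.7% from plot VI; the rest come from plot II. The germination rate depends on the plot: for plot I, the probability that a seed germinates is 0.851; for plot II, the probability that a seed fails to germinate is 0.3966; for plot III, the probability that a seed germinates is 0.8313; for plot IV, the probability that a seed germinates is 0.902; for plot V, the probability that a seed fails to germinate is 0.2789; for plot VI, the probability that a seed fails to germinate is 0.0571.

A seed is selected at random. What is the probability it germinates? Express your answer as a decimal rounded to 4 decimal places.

P(G) ≈ 0.8422

P(II) = 1 − (0.486 + 0.12 + 0.065 + 0.099 + 0.177) = 0.053.
P(G|II) = 1 − 0.3966 = 0.6034.
P(G|V) = 1 − 0.2789 = 0.7211.
P(G|VI) = 1 − 0.0571 = 0.9429.
Summing over the partition,
P(G) = P(G|I)·P(I) + P(G|II)·P(II) + P(G|III)·P(III) + P(G|IV)·P(IV) + P(G|V)·P(V) + P(G|VI)·P(VI)
      = 0.851·0.486 + 0.6034·0.053 + 0.8313·0.12 + 0.902·0.065 + 0.7211·0.099 + 0.9429·0.177
      = 0.413586 + 0.0319802 + 0.099756 + 0.05863 + 0.0713889 + 0.1668933 = 0.8422344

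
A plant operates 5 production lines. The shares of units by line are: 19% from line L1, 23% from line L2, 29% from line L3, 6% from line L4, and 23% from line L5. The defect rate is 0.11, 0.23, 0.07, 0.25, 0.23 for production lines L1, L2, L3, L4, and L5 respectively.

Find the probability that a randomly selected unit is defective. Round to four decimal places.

0.1620

Summing over the partition,
P(D) = P(D|L1)·P(L1) + P(D|L2)·P(L2) + P(D|L3)·P(L3) + P(D|L4)·P(L4) + P(D|L5)·P(L5)
      = 0.11·0.19 + 0.23·0.23 + 0.07·0.29 + 0.25·0.06 + 0.23·0.23
      = 0.0209 + 0.0529 + 0.0203 + 0.015 + 0.0529 = 0.162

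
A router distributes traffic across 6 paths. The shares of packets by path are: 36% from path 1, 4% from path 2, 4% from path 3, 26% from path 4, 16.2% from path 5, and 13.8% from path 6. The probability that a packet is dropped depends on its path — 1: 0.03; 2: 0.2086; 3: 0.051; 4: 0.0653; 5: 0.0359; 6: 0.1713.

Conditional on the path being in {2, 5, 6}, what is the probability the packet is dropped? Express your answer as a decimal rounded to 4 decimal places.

Let S = {2, 5, 6}.
P(S) = 0.04 + 0.162 + 0.138 = 0.34.
P(L ∩ S) = 0.2086·0.04 + 0.0359·0.162 + 0.1713·0.138 = 0.008344 + 0.0058158 + 0.0236394 = 0.0377992.
P(L | S) = 0.0377992 / 0.34 = 0.111174…

0.1112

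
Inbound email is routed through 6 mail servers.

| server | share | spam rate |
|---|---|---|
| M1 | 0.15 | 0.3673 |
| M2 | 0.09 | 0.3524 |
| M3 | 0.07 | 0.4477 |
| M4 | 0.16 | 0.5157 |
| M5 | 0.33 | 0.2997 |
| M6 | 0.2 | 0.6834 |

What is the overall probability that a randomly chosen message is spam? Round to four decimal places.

P(S) ≈ 0.4362

P(S) = P(S|M1)·P(M1) + P(S|M2)·P(M2) + P(S|M3)·P(M3) + P(S|M4)·P(M4) + P(S|M5)·P(M5) + P(S|M6)·P(M6)
      = 0.3673·0.15 + 0.3524·0.09 + 0.4477·0.07 + 0.5157·0.16 + 0.2997·0.33 + 0.6834·0.2
      = 0.055095 + 0.031716 + 0.031339 + 0.082512 + 0.098901 + 0.13668 = 0.436243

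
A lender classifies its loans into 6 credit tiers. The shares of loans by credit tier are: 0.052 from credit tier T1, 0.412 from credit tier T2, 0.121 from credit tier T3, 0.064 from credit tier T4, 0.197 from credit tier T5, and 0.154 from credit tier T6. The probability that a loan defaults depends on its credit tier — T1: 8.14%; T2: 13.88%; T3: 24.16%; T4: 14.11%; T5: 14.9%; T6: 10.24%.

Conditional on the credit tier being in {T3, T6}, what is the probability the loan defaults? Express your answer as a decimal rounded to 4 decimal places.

Let S = {T3, T6}.
P(S) = 0.121 + 0.154 = 0.275.
P(D ∩ S) = 0.2416·0.121 + 0.1024·0.154 = 0.0292336 + 0.0157696 = 0.0450032.
P(D | S) = 0.0450032 / 0.275 = 0.163648…

P(D|S) ≈ 0.1636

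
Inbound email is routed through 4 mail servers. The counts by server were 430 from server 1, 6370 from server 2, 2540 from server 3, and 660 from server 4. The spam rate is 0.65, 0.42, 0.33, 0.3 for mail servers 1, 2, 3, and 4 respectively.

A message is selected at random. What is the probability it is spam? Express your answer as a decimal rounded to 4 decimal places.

Total: 430 + 6370 + 2540 + 660 = 10000.
P(1) = 430/10000 = 0.043. P(2) = 6370/10000 = 0.637. P(3) = 2540/10000 = 0.254. P(4) = 660/10000 = 0.066.
P(S) = P(S|1)·P(1) + P(S|2)·P(2) + P(S|3)·P(3) + P(S|4)·P(4)
      = 0.65·0.043 + 0.42·0.637 + 0.33·0.254 + 0.3·0.066
      = 0.02795 + 0.26754 + 0.08382 + 0.0198 = 0.39911

0.3991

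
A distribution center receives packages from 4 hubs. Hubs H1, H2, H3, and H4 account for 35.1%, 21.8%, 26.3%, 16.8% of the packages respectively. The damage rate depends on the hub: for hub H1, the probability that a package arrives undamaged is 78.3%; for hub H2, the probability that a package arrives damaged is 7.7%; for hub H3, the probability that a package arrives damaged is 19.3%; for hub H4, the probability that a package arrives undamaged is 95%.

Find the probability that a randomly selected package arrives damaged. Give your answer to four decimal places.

P(D|H1) = 1 − 0.783 = 0.217.
P(D|H4) = 1 − 0.95 = 0.05.
P(D) = P(D|H1)·P(H1) + P(D|H2)·P(H2) + P(D|H3)·P(H3) + P(D|H4)·P(H4)
      = 0.217·0.351 + 0.077·0.218 + 0.193·0.263 + 0.05·0.168
      = 0.076167 + 0.016786 + 0.050759 + 0.0084 = 0.152112

0.1521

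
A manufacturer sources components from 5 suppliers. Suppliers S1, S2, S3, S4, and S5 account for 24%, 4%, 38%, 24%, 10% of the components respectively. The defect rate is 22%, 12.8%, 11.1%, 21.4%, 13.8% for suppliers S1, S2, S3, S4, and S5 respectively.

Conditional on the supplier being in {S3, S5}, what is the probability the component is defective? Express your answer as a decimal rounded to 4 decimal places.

0.1166

Let S = {S3, S5}.
P(S) = 0.38 + 0.1 = 0.48.
P(D ∩ S) = 0.111·0.38 + 0.138·0.1 = 0.04218 + 0.0138 = 0.05598.
P(D | S) = 0.05598 / 0.48 = 0.116625…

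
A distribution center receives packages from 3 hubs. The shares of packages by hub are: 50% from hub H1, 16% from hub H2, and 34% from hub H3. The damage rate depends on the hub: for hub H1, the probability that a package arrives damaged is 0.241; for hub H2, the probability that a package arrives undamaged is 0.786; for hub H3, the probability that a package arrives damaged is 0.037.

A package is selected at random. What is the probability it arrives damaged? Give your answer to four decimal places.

0.1673

P(D|H2) = 1 − 0.786 = 0.214.
Summing over the partition,
P(D) = P(D|H1)·P(H1) + P(D|H2)·P(H2) + P(D|H3)·P(H3)
      = 0.241·0.5 + 0.214·0.16 + 0.037·0.34
      = 0.1205 + 0.03424 + 0.01258 = 0.16732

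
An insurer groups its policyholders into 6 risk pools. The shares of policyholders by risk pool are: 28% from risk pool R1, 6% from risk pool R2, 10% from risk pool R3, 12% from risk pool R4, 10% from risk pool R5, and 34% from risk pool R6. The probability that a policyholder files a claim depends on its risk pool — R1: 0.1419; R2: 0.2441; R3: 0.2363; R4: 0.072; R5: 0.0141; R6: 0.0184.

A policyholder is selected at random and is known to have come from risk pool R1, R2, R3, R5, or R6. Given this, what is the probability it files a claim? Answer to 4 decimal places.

P(C|S) ≈ 0.0974

Let S = {R1, R2, R3, R5, R6}.
P(S) = 0.28 + 0.06 + 0.1 + 0.1 + 0.34 = 0.88.
P(C ∩ S) = 0.1419·0.28 + 0.2441·0.06 + 0.2363·0.1 + 0.0141·0.1 + 0.0184·0.34 = 0.039732 + 0.014646 + 0.02363 + 0.00141 + 0.006256 = 0.085674.
P(C | S) = 0.085674 / 0.88 = 0.097357…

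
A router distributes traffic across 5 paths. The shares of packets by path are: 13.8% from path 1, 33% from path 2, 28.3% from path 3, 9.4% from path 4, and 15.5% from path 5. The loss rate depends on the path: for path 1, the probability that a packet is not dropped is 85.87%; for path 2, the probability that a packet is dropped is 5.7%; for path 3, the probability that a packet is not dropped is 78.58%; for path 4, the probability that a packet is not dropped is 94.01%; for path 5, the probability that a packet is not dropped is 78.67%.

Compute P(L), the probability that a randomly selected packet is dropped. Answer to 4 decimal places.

P(L) ≈ 0.1376

P(L|1) = 1 − 0.8587 = 0.1413.
P(L|3) = 1 − 0.7858 = 0.2142.
P(L|4) = 1 − 0.9401 = 0.0599.
P(L|5) = 1 − 0.7867 = 0.2133.
Summing over the partition,
P(L) = P(L|1)·P(1) + P(L|2)·P(2) + P(L|3)·P(3) + P(L|4)·P(4) + P(L|5)·P(5)
      = 0.1413·0.138 + 0.057·0.33 + 0.2142·0.283 + 0.0599·0.094 + 0.2133·0.155
      = 0.0194994 + 0.01881 + 0.0606186 + 0.0056306 + 0.0330615 = 0.1376201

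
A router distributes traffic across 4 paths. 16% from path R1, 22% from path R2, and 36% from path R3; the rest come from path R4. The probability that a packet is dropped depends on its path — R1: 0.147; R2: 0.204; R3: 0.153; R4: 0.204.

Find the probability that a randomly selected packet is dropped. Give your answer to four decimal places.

P(R4) = 1 − (0.16 + 0.22 + 0.36) = 0.26.
P(L) = P(L|R1)·P(R1) + P(L|R2)·P(R2) + P(L|R3)·P(R3) + P(L|R4)·P(R4)
      = 0.147·0.16 + 0.204·0.22 + 0.153·0.36 + 0.204·0.26
      = 0.02352 + 0.04488 + 0.05508 + 0.05304 = 0.17652

P(L) ≈ 0.1765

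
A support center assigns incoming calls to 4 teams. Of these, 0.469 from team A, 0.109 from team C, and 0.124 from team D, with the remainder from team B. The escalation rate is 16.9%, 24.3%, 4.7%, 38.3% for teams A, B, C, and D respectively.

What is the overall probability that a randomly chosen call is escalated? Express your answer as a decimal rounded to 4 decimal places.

0.2043

P(B) = 1 − (0.469 + 0.109 + 0.124) = 0.298.
P(E) = P(E|A)·P(A) + P(E|B)·P(B) + P(E|C)·P(C) + P(E|D)·P(D)
      = 0.169·0.469 + 0.243·0.298 + 0.047·0.109 + 0.383·0.124
      = 0.079261 + 0.072414 + 0.005123 + 0.047492 = 0.20429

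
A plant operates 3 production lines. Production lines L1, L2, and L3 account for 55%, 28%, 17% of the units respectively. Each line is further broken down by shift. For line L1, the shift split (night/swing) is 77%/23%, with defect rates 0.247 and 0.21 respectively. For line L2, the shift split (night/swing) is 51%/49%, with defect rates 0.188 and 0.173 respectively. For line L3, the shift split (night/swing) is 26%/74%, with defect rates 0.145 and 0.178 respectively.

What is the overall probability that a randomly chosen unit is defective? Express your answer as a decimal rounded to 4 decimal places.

P(D|L1) = 0.77·0.247 + 0.23·0.21 = 0.19019 + 0.0483 = 0.23849
P(D|L2) = 0.51·0.188 + 0.49·0.173 = 0.09588 + 0.08477 = 0.18065
P(D|L3) = 0.26·0.145 + 0.74·0.178 = 0.0377 + 0.13172 = 0.16942
By total probability over the outer partition,
P(D) = 0.55·0.23849 + 0.28·0.18065 + 0.17·0.16942
      = 0.1311695 + 0.050582 + 0.0288014 = 0.2105529

P(D) ≈ 0.2106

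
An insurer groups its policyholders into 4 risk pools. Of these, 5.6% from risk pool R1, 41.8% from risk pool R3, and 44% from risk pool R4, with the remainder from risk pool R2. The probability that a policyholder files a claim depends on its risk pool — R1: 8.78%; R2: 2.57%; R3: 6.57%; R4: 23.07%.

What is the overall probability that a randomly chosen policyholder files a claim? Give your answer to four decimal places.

P(C) ≈ 0.1361

P(R2) = 1 − (0.056 + 0.418 + 0.44) = 0.086.
Using total probability over the partition,
P(C) = P(C|R1)·P(R1) + P(C|R2)·P(R2) + P(C|R3)·P(R3) + P(C|R4)·P(R4)
      = 0.0878·0.056 + 0.0257·0.086 + 0.0657·0.418 + 0.2307·0.44
      = 0.0049168 + 0.0022102 + 0.0274626 + 0.101508 = 0.1360976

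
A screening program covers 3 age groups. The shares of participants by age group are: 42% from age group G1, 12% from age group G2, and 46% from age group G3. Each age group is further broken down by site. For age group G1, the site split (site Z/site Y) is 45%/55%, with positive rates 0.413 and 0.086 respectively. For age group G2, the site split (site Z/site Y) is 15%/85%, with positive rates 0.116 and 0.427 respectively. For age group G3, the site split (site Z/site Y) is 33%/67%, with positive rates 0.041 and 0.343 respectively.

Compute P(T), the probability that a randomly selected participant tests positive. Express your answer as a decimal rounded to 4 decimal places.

P(T|G1) = 0.45·0.413 + 0.55·0.086 = 0.18585 + 0.0473 = 0.23315
P(T|G2) = 0.15·0.116 + 0.85·0.427 = 0.0174 + 0.36295 = 0.38035
P(T|G3) = 0.33·0.041 + 0.67·0.343 = 0.01353 + 0.22981 = 0.24334
Then overall,
P(T) = 0.42·0.23315 + 0.12·0.38035 + 0.46·0.24334
      = 0.097923 + 0.045642 + 0.1119364 = 0.2555014

P(T) ≈ 0.2555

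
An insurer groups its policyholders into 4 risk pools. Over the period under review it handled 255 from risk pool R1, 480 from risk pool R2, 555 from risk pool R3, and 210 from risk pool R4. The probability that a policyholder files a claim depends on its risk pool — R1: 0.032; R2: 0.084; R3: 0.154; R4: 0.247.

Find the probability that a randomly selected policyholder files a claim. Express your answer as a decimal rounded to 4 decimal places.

0.1239

Total: 255 + 480 + 555 + 210 = 1500.
P(R1) = 255/1500 = 0.17. P(R2) = 480/1500 = 0.32. P(R3) = 555/1500 = 0.37. P(R4) = 210/1500 = 0.14.
P(C) = P(C|R1)·P(R1) + P(C|R2)·P(R2) + P(C|R3)·P(R3) + P(C|R4)·P(R4)
      = 0.032·0.17 + 0.084·0.32 + 0.154·0.37 + 0.247·0.14
      = 0.00544 + 0.02688 + 0.05698 + 0.03458 = 0.12388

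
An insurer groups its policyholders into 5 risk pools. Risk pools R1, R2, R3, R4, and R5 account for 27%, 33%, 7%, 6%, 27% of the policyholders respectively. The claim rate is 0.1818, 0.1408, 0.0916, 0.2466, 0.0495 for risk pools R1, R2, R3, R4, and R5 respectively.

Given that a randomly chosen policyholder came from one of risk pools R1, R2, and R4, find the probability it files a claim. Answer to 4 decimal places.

Let S = {R1, R2, R4}.
P(S) = 0.27 + 0.33 + 0.06 = 0.66.
P(C ∩ S) = 0.1818·0.27 + 0.1408·0.33 + 0.2466·0.06 = 0.049086 + 0.046464 + 0.014796 = 0.110346.
P(C | S) = 0.110346 / 0.66 = 0.167191…

0.1672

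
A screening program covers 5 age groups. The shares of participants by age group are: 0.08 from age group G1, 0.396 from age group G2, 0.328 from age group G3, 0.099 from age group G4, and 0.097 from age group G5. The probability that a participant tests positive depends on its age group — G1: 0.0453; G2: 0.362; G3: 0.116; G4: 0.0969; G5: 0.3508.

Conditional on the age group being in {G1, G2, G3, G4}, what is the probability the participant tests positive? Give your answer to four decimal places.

Let S = {G1, G2, G3, G4}.
P(S) = 0.08 + 0.396 + 0.328 + 0.099 = 0.903.
P(T ∩ S) = 0.0453·0.08 + 0.362·0.396 + 0.116·0.328 + 0.0969·0.099 = 0.003624 + 0.143352 + 0.038048 + 0.0095931 = 0.1946171.
P(T | S) = 0.1946171 / 0.903 = 0.215523…

0.2155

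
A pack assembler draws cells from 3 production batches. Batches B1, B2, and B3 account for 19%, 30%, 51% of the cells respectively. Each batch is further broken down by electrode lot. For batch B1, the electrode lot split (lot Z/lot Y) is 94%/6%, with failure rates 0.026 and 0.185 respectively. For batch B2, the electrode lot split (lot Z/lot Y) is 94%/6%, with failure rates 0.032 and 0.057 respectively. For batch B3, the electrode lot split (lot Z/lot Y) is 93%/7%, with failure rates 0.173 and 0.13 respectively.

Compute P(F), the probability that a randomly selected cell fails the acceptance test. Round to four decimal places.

P(F|B1) = 0.94·0.026 + 0.06·0.185 = 0.02444 + 0.0111 = 0.03554
P(F|B2) = 0.94·0.032 + 0.06·0.057 = 0.03008 + 0.00342 = 0.0335
P(F|B3) = 0.93·0.173 + 0.07·0.13 = 0.16089 + 0.0091 = 0.16999
By total probability over the outer partition,
P(F) = 0.19·0.03554 + 0.3·0.0335 + 0.51·0.16999
      = 0.0067526 + 0.01005 + 0.0866949 = 0.1034975

P(F) ≈ 0.1035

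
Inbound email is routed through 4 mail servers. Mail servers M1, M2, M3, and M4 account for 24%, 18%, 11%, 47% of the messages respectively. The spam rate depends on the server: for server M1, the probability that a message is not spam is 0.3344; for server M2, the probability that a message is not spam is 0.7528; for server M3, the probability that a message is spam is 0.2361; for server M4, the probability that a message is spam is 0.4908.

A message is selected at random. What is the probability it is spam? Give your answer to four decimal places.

P(S) ≈ 0.4609

P(S|M1) = 1 − 0.3344 = 0.6656.
P(S|M2) = 1 − 0.7528 = 0.2472.
Summing over the partition,
P(S) = P(S|M1)·P(M1) + P(S|M2)·P(M2) + P(S|M3)·P(M3) + P(S|M4)·P(M4)
      = 0.6656·0.24 + 0.2472·0.18 + 0.2361·0.11 + 0.4908·0.47
      = 0.159744 + 0.044496 + 0.025971 + 0.230676 = 0.460887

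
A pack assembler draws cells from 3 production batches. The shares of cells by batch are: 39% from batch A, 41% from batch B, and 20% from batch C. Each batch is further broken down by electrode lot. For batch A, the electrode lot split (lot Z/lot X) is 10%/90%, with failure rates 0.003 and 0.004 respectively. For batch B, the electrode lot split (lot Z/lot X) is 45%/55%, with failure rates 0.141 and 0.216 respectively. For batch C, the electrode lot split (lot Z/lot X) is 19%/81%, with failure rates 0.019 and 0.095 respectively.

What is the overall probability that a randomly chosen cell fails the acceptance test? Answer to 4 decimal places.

0.0924

P(F|A) = 0.1·0.003 + 0.9·0.004 = 0.0003 + 0.0036 = 0.0039
P(F|B) = 0.45·0.141 + 0.55·0.216 = 0.06345 + 0.1188 = 0.18225
P(F|C) = 0.19·0.019 + 0.81·0.095 = 0.00361 + 0.07695 = 0.08056
By total probability over the outer partition,
P(F) = 0.39·0.0039 + 0.41·0.18225 + 0.2·0.08056
      = 0.001521 + 0.0747225 + 0.016112 = 0.0923555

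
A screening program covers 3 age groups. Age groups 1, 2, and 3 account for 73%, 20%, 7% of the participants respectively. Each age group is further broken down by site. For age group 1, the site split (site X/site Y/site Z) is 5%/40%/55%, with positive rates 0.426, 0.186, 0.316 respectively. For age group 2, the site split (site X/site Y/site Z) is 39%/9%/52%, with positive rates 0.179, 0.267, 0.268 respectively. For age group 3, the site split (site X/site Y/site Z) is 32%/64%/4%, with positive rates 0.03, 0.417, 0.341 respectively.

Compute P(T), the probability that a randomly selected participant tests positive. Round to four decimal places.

P(T|1) = 0.05·0.426 + 0.4·0.186 + 0.55·0.316 = 0.0213 + 0.0744 + 0.1738 = 0.2695
P(T|2) = 0.39·0.179 + 0.09·0.267 + 0.52·0.268 = 0.06981 + 0.02403 + 0.13936 = 0.2332
P(T|3) = 0.32·0.03 + 0.64·0.417 + 0.04·0.341 = 0.0096 + 0.26688 + 0.01364 = 0.29012
By total probability over the outer partition,
P(T) = 0.73·0.2695 + 0.2·0.2332 + 0.07·0.29012
      = 0.196735 + 0.04664 + 0.0203084 = 0.2636834

P(T) ≈ 0.2637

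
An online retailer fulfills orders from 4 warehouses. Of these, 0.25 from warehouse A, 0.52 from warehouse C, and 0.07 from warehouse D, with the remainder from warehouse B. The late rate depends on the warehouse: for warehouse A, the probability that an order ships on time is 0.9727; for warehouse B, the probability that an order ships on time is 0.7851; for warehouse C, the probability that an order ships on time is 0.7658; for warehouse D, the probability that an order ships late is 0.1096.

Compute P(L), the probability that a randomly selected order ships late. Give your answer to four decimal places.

P(L) ≈ 0.1707

P(B) = 1 − (0.25 + 0.52 + 0.07) = 0.16.
P(L|A) = 1 − 0.9727 = 0.0273.
P(L|B) = 1 − 0.7851 = 0.2149.
P(L|C) = 1 − 0.7658 = 0.2342.
P(L) = P(L|A)·P(A) + P(L|B)·P(B) + P(L|C)·P(C) + P(L|D)·P(D)
      = 0.0273·0.25 + 0.2149·0.16 + 0.2342·0.52 + 0.1096·0.07
      = 0.006825 + 0.034384 + 0.121784 + 0.007672 = 0.170665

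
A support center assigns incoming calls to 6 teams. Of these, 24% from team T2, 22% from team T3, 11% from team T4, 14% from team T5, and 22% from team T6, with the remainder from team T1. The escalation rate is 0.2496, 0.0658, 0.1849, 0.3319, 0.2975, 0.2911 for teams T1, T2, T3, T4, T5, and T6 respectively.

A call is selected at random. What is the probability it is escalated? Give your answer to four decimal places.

0.2161

P(T1) = 1 − (0.24 + 0.22 + 0.11 + 0.14 + 0.22) = 0.07.
P(E) = P(E|T1)·P(T1) + P(E|T2)·P(T2) + P(E|T3)·P(T3) + P(E|T4)·P(T4) + P(E|T5)·P(T5) + P(E|T6)·P(T6)
      = 0.2496·0.07 + 0.0658·0.24 + 0.1849·0.22 + 0.3319·0.11 + 0.2975·0.14 + 0.2911·0.22
      = 0.017472 + 0.015792 + 0.040678 + 0.036509 + 0.04165 + 0.064042 = 0.216143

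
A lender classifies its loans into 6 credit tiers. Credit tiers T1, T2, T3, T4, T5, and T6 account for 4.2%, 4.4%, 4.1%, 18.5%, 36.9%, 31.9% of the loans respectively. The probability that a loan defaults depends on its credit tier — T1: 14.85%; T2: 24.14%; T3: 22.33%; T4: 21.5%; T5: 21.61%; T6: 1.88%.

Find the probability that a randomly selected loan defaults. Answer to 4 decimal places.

0.1515

Summing over the partition,
P(D) = P(D|T1)·P(T1) + P(D|T2)·P(T2) + P(D|T3)·P(T3) + P(D|T4)·P(T4) + P(D|T5)·P(T5) + P(D|T6)·P(T6)
      = 0.1485·0.042 + 0.2414·0.044 + 0.2233·0.041 + 0.215·0.185 + 0.2161·0.369 + 0.0188·0.319
      = 0.006237 + 0.0106216 + 0.0091553 + 0.039775 + 0.0797409 + 0.0059972 = 0.151527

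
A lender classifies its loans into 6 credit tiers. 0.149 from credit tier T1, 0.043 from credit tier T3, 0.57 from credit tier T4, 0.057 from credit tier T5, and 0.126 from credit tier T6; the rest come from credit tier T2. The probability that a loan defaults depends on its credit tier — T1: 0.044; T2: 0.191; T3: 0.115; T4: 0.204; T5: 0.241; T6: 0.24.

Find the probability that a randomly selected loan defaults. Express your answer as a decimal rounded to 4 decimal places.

0.1823

P(T2) = 1 − (0.149 + 0.043 + 0.57 + 0.057 + 0.126) = 0.055.
P(D) = P(D|T1)·P(T1) + P(D|T2)·P(T2) + P(D|T3)·P(T3) + P(D|T4)·P(T4) + P(D|T5)·P(T5) + P(D|T6)·P(T6)
      = 0.044·0.149 + 0.191·0.055 + 0.115·0.043 + 0.204·0.57 + 0.241·0.057 + 0.24·0.126
      = 0.006556 + 0.010505 + 0.004945 + 0.11628 + 0.013737 + 0.03024 = 0.182263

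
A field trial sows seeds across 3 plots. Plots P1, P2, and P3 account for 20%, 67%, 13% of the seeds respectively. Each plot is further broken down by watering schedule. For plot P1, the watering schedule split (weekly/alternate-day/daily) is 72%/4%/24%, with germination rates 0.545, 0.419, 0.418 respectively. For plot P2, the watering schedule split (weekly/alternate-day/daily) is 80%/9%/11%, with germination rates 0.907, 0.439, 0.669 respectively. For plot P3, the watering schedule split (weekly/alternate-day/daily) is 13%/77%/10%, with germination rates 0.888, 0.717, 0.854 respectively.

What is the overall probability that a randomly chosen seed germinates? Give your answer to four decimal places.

P(G) ≈ 0.7617

P(G|P1) = 0.72·0.545 + 0.04·0.419 + 0.24·0.418 = 0.3924 + 0.01676 + 0.10032 = 0.50948
P(G|P2) = 0.8·0.907 + 0.09·0.439 + 0.11·0.669 = 0.7256 + 0.03951 + 0.07359 = 0.8387
P(G|P3) = 0.13·0.888 + 0.77·0.717 + 0.1·0.854 = 0.11544 + 0.55209 + 0.0854 = 0.75293
Then overall,
P(G) = 0.2·0.50948 + 0.67·0.8387 + 0.13·0.75293
      = 0.101896 + 0.561929 + 0.0978809 = 0.7617059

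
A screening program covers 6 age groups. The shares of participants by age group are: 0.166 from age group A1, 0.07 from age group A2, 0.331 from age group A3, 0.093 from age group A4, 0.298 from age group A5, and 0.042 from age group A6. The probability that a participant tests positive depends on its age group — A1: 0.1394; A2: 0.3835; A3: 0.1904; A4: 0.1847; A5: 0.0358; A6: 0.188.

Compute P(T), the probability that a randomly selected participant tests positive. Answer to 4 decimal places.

0.1487

By the law of total probability,
P(T) = P(T|A1)·P(A1) + P(T|A2)·P(A2) + P(T|A3)·P(A3) + P(T|A4)·P(A4) + P(T|A5)·P(A5) + P(T|A6)·P(A6)
      = 0.1394·0.166 + 0.3835·0.07 + 0.1904·0.331 + 0.1847·0.093 + 0.0358·0.298 + 0.188·0.042
      = 0.0231404 + 0.026845 + 0.0630224 + 0.0171771 + 0.0106684 + 0.007896 = 0.1487493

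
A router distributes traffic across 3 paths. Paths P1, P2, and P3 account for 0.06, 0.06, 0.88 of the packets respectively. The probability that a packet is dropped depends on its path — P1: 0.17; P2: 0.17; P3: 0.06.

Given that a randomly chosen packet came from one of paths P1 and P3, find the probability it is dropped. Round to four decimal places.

P(L|S) ≈ 0.0670

Let S = {P1, P3}.
P(S) = 0.06 + 0.88 = 0.94.
P(L ∩ S) = 0.17·0.06 + 0.06·0.88 = 0.0102 + 0.0528 = 0.063.
P(L | S) = 0.063 / 0.94 = 0.067021…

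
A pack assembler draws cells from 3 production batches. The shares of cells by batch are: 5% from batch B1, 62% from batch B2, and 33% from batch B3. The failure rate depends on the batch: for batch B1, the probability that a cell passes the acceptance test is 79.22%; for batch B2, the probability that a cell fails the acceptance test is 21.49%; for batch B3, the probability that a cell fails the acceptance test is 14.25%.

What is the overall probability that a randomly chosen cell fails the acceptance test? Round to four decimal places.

P(F) ≈ 0.1907

P(F|B1) = 1 − 0.7922 = 0.2078.
P(F) = P(F|B1)·P(B1) + P(F|B2)·P(B2) + P(F|B3)·P(B3)
      = 0.2078·0.05 + 0.2149·0.62 + 0.1425·0.33
      = 0.01039 + 0.133238 + 0.047025 = 0.190653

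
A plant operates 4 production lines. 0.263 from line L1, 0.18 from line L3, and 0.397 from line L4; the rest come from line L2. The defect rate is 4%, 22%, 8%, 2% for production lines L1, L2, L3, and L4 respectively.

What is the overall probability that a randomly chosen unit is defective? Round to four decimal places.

P(L2) = 1 − (0.263 + 0.18 + 0.397) = 0.16.
P(D) = P(D|L1)·P(L1) + P(D|L2)·P(L2) + P(D|L3)·P(L3) + P(D|L4)·P(L4)
      = 0.04·0.263 + 0.22·0.16 + 0.08·0.18 + 0.02·0.397
      = 0.01052 + 0.0352 + 0.0144 + 0.00794 = 0.06806

0.0681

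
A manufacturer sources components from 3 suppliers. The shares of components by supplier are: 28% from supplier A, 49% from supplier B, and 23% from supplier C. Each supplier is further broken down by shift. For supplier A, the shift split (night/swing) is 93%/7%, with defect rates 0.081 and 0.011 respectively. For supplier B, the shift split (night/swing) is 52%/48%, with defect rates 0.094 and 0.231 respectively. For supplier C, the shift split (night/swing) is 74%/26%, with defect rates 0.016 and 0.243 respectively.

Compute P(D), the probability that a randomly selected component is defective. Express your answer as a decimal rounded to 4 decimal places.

P(D) ≈ 0.1168

P(D|A) = 0.93·0.081 + 0.07·0.011 = 0.07533 + 0.00077 = 0.0761
P(D|B) = 0.52·0.094 + 0.48·0.231 = 0.04888 + 0.11088 = 0.15976
P(D|C) = 0.74·0.016 + 0.26·0.243 = 0.01184 + 0.06318 = 0.07502
Then overall,
P(D) = 0.28·0.0761 + 0.49·0.15976 + 0.23·0.07502
      = 0.021308 + 0.0782824 + 0.0172546 = 0.116845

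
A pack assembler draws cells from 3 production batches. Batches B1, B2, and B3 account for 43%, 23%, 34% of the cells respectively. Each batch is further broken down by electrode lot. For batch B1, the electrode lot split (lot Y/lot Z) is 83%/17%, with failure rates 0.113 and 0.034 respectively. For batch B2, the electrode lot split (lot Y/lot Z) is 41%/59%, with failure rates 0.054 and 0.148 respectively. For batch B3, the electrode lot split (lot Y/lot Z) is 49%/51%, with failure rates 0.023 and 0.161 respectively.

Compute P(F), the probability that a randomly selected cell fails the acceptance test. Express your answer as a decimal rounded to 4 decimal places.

P(F|B1) = 0.83·0.113 + 0.17·0.034 = 0.09379 + 0.00578 = 0.09957
P(F|B2) = 0.41·0.054 + 0.59·0.148 = 0.02214 + 0.08732 = 0.10946
P(F|B3) = 0.49·0.023 + 0.51·0.161 = 0.01127 + 0.08211 = 0.09338
By total probability over the outer partition,
P(F) = 0.43·0.09957 + 0.23·0.10946 + 0.34·0.09338
      = 0.0428151 + 0.0251758 + 0.0317492 = 0.0997401

P(F) ≈ 0.0997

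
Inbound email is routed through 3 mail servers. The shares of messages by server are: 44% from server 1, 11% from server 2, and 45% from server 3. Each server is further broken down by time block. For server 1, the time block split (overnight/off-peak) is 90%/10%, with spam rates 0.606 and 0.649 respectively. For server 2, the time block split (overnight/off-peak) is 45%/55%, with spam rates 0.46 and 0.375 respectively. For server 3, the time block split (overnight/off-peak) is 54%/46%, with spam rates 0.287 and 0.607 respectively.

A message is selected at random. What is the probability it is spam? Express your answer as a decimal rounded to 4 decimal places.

0.5094

P(S|1) = 0.9·0.606 + 0.1·0.649 = 0.5454 + 0.0649 = 0.6103
P(S|2) = 0.45·0.46 + 0.55·0.375 = 0.207 + 0.20625 = 0.41325
P(S|3) = 0.54·0.287 + 0.46·0.607 = 0.15498 + 0.27922 = 0.4342
By total probability over the outer partition,
P(S) = 0.44·0.6103 + 0.11·0.41325 + 0.45·0.4342
      = 0.268532 + 0.0454575 + 0.19539 = 0.5093795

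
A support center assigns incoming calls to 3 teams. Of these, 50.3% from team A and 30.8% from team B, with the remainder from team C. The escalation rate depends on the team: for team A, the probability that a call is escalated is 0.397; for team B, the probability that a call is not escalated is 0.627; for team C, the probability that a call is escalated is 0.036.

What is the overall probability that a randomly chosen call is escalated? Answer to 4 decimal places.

P(C) = 1 − (0.503 + 0.308) = 0.189.
P(E|B) = 1 − 0.627 = 0.373.
P(E) = P(E|A)·P(A) + P(E|B)·P(B) + P(E|C)·P(C)
      = 0.397·0.503 + 0.373·0.308 + 0.036·0.189
      = 0.199691 + 0.114884 + 0.006804 = 0.321379

0.3214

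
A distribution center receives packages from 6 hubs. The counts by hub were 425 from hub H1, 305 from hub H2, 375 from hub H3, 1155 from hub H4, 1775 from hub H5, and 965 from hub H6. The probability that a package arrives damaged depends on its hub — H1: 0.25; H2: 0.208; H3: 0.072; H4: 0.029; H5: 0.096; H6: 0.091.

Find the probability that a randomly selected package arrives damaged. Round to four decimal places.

0.0977

Total: 425 + 305 + 375 + 1155 + 1775 + 965 = 5000.
P(H1) = 425/5000 = 0.085. P(H2) = 305/5000 = 0.061. P(H3) = 375/5000 = 0.075. P(H4) = 1155/5000 = 0.231. P(H5) = 1775/5000 = 0.355. P(H6) = 965/5000 = 0.193.
P(D) = P(D|H1)·P(H1) + P(D|H2)·P(H2) + P(D|H3)·P(H3) + P(D|H4)·P(H4) + P(D|H5)·P(H5) + P(D|H6)·P(H6)
      = 0.25·0.085 + 0.208·0.061 + 0.072·0.075 + 0.029·0.231 + 0.096·0.355 + 0.091·0.193
      = 0.02125 + 0.012688 + 0.0054 + 0.006699 + 0.03408 + 0.017563 = 0.09768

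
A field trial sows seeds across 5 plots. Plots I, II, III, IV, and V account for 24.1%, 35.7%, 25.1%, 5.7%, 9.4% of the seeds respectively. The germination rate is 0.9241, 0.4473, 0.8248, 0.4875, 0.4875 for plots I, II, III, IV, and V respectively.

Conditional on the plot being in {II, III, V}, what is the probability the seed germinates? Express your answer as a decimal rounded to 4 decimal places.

P(G|S) ≈ 0.5877

Let S = {II, III, V}.
P(S) = 0.357 + 0.251 + 0.094 = 0.702.
P(G ∩ S) = 0.4473·0.357 + 0.8248·0.251 + 0.4875·0.094 = 0.1596861 + 0.2070248 + 0.045825 = 0.4125359.
P(G | S) = 0.4125359 / 0.702 = 0.587658…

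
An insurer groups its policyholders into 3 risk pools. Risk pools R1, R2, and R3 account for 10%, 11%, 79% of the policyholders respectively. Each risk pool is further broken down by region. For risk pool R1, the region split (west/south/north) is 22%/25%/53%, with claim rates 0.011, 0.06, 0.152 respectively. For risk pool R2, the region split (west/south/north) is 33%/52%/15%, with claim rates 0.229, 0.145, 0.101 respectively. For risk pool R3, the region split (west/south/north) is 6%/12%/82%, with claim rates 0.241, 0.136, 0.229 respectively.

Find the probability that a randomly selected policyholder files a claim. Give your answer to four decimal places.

0.2007

P(C|R1) = 0.22·0.011 + 0.25·0.06 + 0.53·0.152 = 0.00242 + 0.015 + 0.08056 = 0.09798
P(C|R2) = 0.33·0.229 + 0.52·0.145 + 0.15·0.101 = 0.07557 + 0.0754 + 0.01515 = 0.16612
P(C|R3) = 0.06·0.241 + 0.12·0.136 + 0.82·0.229 = 0.01446 + 0.01632 + 0.18778 = 0.21856
Then overall,
P(C) = 0.1·0.09798 + 0.11·0.16612 + 0.79·0.21856
      = 0.009798 + 0.0182732 + 0.1726624 = 0.2007336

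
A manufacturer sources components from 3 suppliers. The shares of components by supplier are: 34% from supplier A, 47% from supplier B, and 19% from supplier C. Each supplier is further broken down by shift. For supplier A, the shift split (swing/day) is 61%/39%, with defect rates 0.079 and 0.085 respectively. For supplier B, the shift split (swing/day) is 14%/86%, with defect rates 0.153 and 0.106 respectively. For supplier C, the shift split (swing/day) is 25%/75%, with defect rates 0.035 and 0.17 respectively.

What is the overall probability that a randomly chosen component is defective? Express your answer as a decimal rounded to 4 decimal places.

P(D) ≈ 0.1065

P(D|A) = 0.61·0.079 + 0.39·0.085 = 0.04819 + 0.03315 = 0.08134
P(D|B) = 0.14·0.153 + 0.86·0.106 = 0.02142 + 0.09116 = 0.11258
P(D|C) = 0.25·0.035 + 0.75·0.17 = 0.00875 + 0.1275 = 0.13625
Then overall,
P(D) = 0.34·0.08134 + 0.47·0.11258 + 0.19·0.13625
      = 0.0276556 + 0.0529126 + 0.0258875 = 0.1064557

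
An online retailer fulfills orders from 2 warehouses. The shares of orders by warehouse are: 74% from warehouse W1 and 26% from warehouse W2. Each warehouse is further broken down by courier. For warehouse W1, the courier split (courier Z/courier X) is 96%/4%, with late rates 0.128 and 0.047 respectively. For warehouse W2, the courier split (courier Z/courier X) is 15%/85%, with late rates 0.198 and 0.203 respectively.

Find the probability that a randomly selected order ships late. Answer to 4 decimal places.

P(L) ≈ 0.1449

P(L|W1) = 0.96·0.128 + 0.04·0.047 = 0.12288 + 0.00188 = 0.12476
P(L|W2) = 0.15·0.198 + 0.85·0.203 = 0.0297 + 0.17255 = 0.20225
Then overall,
P(L) = 0.74·0.12476 + 0.26·0.20225
      = 0.0923224 + 0.052585 = 0.1449074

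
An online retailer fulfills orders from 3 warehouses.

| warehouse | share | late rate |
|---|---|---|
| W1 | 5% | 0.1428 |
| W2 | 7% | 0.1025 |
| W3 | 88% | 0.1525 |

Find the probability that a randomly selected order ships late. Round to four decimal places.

P(L) ≈ 0.1485

Using total probability over the partition,
P(L) = P(L|W1)·P(W1) + P(L|W2)·P(W2) + P(L|W3)·P(W3)
      = 0.1428·0.05 + 0.1025·0.07 + 0.1525·0.88
      = 0.00714 + 0.007175 + 0.1342 = 0.148515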